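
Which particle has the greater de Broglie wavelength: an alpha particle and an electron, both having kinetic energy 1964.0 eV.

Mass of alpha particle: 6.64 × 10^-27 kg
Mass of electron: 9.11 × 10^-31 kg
The electron has the longer wavelength.

Using λ = h/√(2mKE):

For alpha particle: λ₁ = h/√(2m₁KE) = 3.24 × 10^-13 m
For electron: λ₂ = h/√(2m₂KE) = 2.77 × 10^-11 m

Since λ ∝ 1/√m at constant kinetic energy, the lighter particle has the longer wavelength.

The electron has the longer de Broglie wavelength.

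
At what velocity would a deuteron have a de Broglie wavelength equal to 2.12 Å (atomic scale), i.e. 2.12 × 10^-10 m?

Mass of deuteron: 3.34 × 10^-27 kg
9.36 × 10^2 m/s

From λ = h/(mv), solve for v:

v = h/(mλ)
v = (6.626 × 10^-34 J·s) / (3.34 × 10^-27 kg × 2.12 × 10^-10 m)
v = 9.36 × 10^2 m/s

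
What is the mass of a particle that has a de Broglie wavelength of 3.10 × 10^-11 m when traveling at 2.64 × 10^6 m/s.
8.10 × 10^-30 kg

From the de Broglie relation λ = h/(mv), we solve for m:

m = h/(λv)
m = (6.626 × 10^-34 J·s) / (3.10 × 10^-11 m × 2.64 × 10^6 m/s)
m = 8.10 × 10^-30 kg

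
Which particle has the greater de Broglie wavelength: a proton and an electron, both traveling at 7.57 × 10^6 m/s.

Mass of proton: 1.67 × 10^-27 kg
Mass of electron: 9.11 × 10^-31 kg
The electron has the longer wavelength.

Using λ = h/(mv), since both particles have the same velocity, the wavelength depends only on mass.

For proton: λ₁ = h/(m₁v) = 5.24 × 10^-14 m
For electron: λ₂ = h/(m₂v) = 9.61 × 10^-11 m

Since λ ∝ 1/m at constant velocity, the lighter particle has the longer wavelength.

The electron has the longer de Broglie wavelength.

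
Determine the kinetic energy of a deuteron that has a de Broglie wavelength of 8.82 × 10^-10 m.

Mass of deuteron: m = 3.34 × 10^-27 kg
8.45 × 10^-23 J (or 5.27 × 10^-4 eV)

From λ = h/√(2mKE), we solve for KE:

λ² = h²/(2mKE)
KE = h²/(2mλ²)
KE = (6.626 × 10^-34 J·s)² / (2 × 3.34 × 10^-27 kg × (8.82 × 10^-10 m)²)
KE = 8.45 × 10^-23 J
KE = 5.27 × 10^-4 eV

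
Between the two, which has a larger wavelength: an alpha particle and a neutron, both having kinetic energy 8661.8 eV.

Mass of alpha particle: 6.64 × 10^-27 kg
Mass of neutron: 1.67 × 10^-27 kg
The neutron has the longer wavelength.

Using λ = h/√(2mKE):

For alpha particle: λ₁ = h/√(2m₁KE) = 1.54 × 10^-13 m
For neutron: λ₂ = h/√(2m₂KE) = 3.08 × 10^-13 m

Since λ ∝ 1/√m at constant kinetic energy, the lighter particle has the longer wavelength.

The neutron has the longer de Broglie wavelength.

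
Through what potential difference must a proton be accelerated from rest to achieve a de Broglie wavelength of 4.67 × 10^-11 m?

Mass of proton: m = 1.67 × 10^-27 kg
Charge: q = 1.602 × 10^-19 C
3.76 × 10^-1 V

From λ = h/√(2mqV), we solve for V:

λ² = h²/(2mqV)
V = h²/(2mqλ²)
V = (6.626 × 10^-34 J·s)² / (2 × 1.67 × 10^-27 kg × 1.602 × 10^-19 C × (4.67 × 10^-11 m)²)
V = 3.76 × 10^-1 V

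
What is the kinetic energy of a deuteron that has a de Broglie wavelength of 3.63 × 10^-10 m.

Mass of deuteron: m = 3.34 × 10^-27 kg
4.99 × 10^-22 J (or 3.11 × 10^-3 eV)

From λ = h/√(2mKE), we solve for KE:

λ² = h²/(2mKE)
KE = h²/(2mλ²)
KE = (6.626 × 10^-34 J·s)² / (2 × 3.34 × 10^-27 kg × (3.63 × 10^-10 m)²)
KE = 4.99 × 10^-22 J
KE = 3.11 × 10^-3 eV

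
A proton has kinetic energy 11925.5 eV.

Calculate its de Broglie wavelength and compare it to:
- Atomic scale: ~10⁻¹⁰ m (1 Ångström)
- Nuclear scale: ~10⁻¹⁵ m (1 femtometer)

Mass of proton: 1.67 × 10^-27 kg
λ = 2.62 × 10^-13 m, which is between nuclear and atomic scales.

Using λ = h/√(2mKE):

KE = 11925.5 eV = 1.911 × 10^-15 J

λ = h/√(2mKE)
λ = (6.626 × 10^-34 J·s) / √(2 × 1.67 × 10^-27 kg × 1.911 × 10^-15 J)
λ = 2.62 × 10^-13 m

Comparison:
- Atomic scale (10⁻¹⁰ m): λ is 0.0026× this size
- Nuclear scale (10⁻¹⁵ m): λ is 2.6e+02× this size

The wavelength is between nuclear and atomic scales.

This wavelength is appropriate for probing atomic structure but too large for nuclear physics experiments.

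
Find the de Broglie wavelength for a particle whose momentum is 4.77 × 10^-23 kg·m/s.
1.39 × 10^-11 m

Using the de Broglie relation λ = h/p:

λ = h/p
λ = (6.626 × 10^-34 J·s) / (4.77 × 10^-23 kg·m/s)
λ = 1.39 × 10^-11 m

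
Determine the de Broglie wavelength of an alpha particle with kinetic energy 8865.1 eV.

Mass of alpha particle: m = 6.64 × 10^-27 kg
1.53 × 10^-13 m

Using λ = h/√(2mKE):

First convert KE to Joules: KE = 8865.1 eV = 1.420 × 10^-15 J

λ = h/√(2mKE)
λ = (6.626 × 10^-34 J·s) / √(2 × 6.64 × 10^-27 kg × 1.420 × 10^-15 J)
λ = 1.53 × 10^-13 m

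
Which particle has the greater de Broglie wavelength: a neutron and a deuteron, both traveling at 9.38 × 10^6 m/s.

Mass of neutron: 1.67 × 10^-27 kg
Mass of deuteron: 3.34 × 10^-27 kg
The neutron has the longer wavelength.

Using λ = h/(mv), since both particles have the same velocity, the wavelength depends only on mass.

For neutron: λ₁ = h/(m₁v) = 4.23 × 10^-14 m
For deuteron: λ₂ = h/(m₂v) = 2.11 × 10^-14 m

Since λ ∝ 1/m at constant velocity, the lighter particle has the longer wavelength.

The neutron has the longer de Broglie wavelength.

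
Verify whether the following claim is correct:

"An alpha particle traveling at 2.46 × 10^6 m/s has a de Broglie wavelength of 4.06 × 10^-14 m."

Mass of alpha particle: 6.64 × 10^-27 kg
True

The claim is correct.

Using λ = h/(mv):
λ = (6.626 × 10^-34 J·s) / (6.64 × 10^-27 kg × 2.46 × 10^6 m/s)
λ = 4.06 × 10^-14 m

This matches the claimed value.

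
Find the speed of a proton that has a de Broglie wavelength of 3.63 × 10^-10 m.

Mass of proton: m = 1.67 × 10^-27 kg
1.09 × 10^3 m/s

From the de Broglie relation λ = h/(mv), we solve for v:

v = h/(mλ)
v = (6.626 × 10^-34 J·s) / (1.67 × 10^-27 kg × 3.63 × 10^-10 m)
v = 1.09 × 10^3 m/s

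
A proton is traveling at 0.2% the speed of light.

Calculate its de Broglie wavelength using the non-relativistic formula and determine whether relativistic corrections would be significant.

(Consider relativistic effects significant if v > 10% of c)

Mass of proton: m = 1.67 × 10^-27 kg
No, relativistic corrections are not needed.

Using the non-relativistic de Broglie formula λ = h/(mv):

v = 0.2% × c = 5.996 × 10^5 m/s

λ = h/(mv)
λ = (6.626 × 10^-34 J·s) / (1.67 × 10^-27 kg × 5.996 × 10^5 m/s)
λ = 6.62 × 10^-13 m

Since v = 0.2% of c < 10% of c, relativistic corrections are NOT significant and this non-relativistic result is a good approximation.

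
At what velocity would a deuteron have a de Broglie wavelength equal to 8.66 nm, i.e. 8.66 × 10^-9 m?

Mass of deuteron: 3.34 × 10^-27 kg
2.29 × 10^1 m/s

From λ = h/(mv), solve for v:

v = h/(mλ)
v = (6.626 × 10^-34 J·s) / (3.34 × 10^-27 kg × 8.66 × 10^-9 m)
v = 2.29 × 10^1 m/s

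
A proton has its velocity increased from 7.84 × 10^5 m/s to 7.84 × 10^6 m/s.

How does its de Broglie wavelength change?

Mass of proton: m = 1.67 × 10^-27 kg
The wavelength decreases by a factor of 10.

Using λ = h/(mv):

Initial wavelength: λ₁ = h/(mv₁) = 5.06 × 10^-13 m
Final wavelength: λ₂ = h/(mv₂) = 5.06 × 10^-14 m

Since λ ∝ 1/v, when velocity increases by a factor of 10, the wavelength decreases by a factor of 10.

λ₂/λ₁ = v₁/v₂ = 1/10

The wavelength decreases by a factor of 10.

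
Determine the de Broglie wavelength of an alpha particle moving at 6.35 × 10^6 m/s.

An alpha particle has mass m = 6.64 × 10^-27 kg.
1.57 × 10^-14 m

Using the de Broglie relation λ = h/(mv):

λ = h/(mv)
λ = (6.626 × 10^-34 J·s) / (6.64 × 10^-27 kg × 6.35 × 10^6 m/s)
λ = 1.57 × 10^-14 m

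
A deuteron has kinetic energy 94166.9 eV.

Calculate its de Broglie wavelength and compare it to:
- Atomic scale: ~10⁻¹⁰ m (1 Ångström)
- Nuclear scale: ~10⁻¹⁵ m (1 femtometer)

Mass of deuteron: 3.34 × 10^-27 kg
λ = 6.60 × 10^-14 m, which is between nuclear and atomic scales.

Using λ = h/√(2mKE):

KE = 94166.9 eV = 1.509 × 10^-14 J

λ = h/√(2mKE)
λ = (6.626 × 10^-34 J·s) / √(2 × 3.34 × 10^-27 kg × 1.509 × 10^-14 J)
λ = 6.60 × 10^-14 m

Comparison:
- Atomic scale (10⁻¹⁰ m): λ is 0.00066× this size
- Nuclear scale (10⁻¹⁵ m): λ is 66× this size

The wavelength is between nuclear and atomic scales.

This wavelength is appropriate for probing atomic structure but too large for nuclear physics experiments.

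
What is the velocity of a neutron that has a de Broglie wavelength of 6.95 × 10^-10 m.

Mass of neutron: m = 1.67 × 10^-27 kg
5.71 × 10^2 m/s

From the de Broglie relation λ = h/(mv), we solve for v:

v = h/(mλ)
v = (6.626 × 10^-34 J·s) / (1.67 × 10^-27 kg × 6.95 × 10^-10 m)
v = 5.71 × 10^2 m/s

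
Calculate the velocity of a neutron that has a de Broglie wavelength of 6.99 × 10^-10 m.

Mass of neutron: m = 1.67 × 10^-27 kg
5.68 × 10^2 m/s

From the de Broglie relation λ = h/(mv), we solve for v:

v = h/(mλ)
v = (6.626 × 10^-34 J·s) / (1.67 × 10^-27 kg × 6.99 × 10^-10 m)
v = 5.68 × 10^2 m/s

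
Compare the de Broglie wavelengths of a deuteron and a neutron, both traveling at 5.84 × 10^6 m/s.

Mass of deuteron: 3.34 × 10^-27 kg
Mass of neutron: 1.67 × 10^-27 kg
The neutron has the longer wavelength.

Using λ = h/(mv), since both particles have the same velocity, the wavelength depends only on mass.

For deuteron: λ₁ = h/(m₁v) = 3.40 × 10^-14 m
For neutron: λ₂ = h/(m₂v) = 6.79 × 10^-14 m

Since λ ∝ 1/m at constant velocity, the lighter particle has the longer wavelength.

The neutron has the longer de Broglie wavelength.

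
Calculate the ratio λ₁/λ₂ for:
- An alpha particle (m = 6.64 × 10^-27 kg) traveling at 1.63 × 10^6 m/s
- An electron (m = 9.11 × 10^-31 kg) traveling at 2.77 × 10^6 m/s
λ₁/λ₂ = 2.33 × 10^-4

Using λ = h/(mv):

λ₁ = h/(m₁v₁) = 6.12 × 10^-14 m
λ₂ = h/(m₂v₂) = 2.63 × 10^-10 m

Ratio λ₁/λ₂ = (m₂v₂)/(m₁v₁)
         = (9.11 × 10^-31 kg × 2.77 × 10^6 m/s) / (6.64 × 10^-27 kg × 1.63 × 10^6 m/s)
         = 2.33 × 10^-4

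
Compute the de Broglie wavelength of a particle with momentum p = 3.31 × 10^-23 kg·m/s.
2.00 × 10^-11 m

Using the de Broglie relation λ = h/p:

λ = h/p
λ = (6.626 × 10^-34 J·s) / (3.31 × 10^-23 kg·m/s)
λ = 2.00 × 10^-11 m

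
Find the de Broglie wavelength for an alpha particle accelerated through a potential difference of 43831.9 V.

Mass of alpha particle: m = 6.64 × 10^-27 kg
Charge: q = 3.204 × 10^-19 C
4.85 × 10^-14 m

When a particle is accelerated through voltage V, it gains kinetic energy KE = qV.

The de Broglie wavelength is then λ = h/√(2mqV):

λ = h/√(2mqV)
λ = (6.626 × 10^-34 J·s) / √(2 × 6.64 × 10^-27 kg × 3.204 × 10^-19 C × 43831.9 V)
λ = 4.85 × 10^-14 m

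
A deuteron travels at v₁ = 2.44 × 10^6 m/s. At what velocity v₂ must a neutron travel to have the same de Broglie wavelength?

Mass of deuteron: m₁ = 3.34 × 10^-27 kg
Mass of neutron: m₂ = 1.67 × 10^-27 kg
v₂ = 4.88 × 10^6 m/s

For equal de Broglie wavelengths: λ₁ = λ₂

h/(m₁v₁) = h/(m₂v₂)
m₁v₁ = m₂v₂
v₂ = v₁ · (m₁/m₂)

v₂ = 2.44 × 10^6 m/s × (3.34 × 10^-27 kg / 1.67 × 10^-27 kg)
v₂ = 4.88 × 10^6 m/s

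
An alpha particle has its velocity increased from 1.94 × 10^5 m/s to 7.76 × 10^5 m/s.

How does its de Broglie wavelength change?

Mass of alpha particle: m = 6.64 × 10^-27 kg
The wavelength decreases by a factor of 4.

Using λ = h/(mv):

Initial wavelength: λ₁ = h/(mv₁) = 5.14 × 10^-13 m
Final wavelength: λ₂ = h/(mv₂) = 1.29 × 10^-13 m

Since λ ∝ 1/v, when velocity increases by a factor of 4, the wavelength decreases by a factor of 4.

λ₂/λ₁ = v₁/v₂ = 1/4

The wavelength decreases by a factor of 4.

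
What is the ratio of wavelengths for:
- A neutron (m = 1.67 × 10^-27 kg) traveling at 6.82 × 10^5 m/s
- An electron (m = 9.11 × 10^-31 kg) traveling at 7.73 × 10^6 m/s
λ₁/λ₂ = 6.18 × 10^-3

Using λ = h/(mv):

λ₁ = h/(m₁v₁) = 5.82 × 10^-13 m
λ₂ = h/(m₂v₂) = 9.41 × 10^-11 m

Ratio λ₁/λ₂ = (m₂v₂)/(m₁v₁)
         = (9.11 × 10^-31 kg × 7.73 × 10^6 m/s) / (1.67 × 10^-27 kg × 6.82 × 10^5 m/s)
         = 6.18 × 10^-3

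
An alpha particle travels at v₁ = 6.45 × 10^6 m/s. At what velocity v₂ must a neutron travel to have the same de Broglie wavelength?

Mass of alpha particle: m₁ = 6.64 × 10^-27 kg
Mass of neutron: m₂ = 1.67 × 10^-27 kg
v₂ = 2.56 × 10^7 m/s

For equal de Broglie wavelengths: λ₁ = λ₂

h/(m₁v₁) = h/(m₂v₂)
m₁v₁ = m₂v₂
v₂ = v₁ · (m₁/m₂)

v₂ = 6.45 × 10^6 m/s × (6.64 × 10^-27 kg / 1.67 × 10^-27 kg)
v₂ = 2.56 × 10^7 m/s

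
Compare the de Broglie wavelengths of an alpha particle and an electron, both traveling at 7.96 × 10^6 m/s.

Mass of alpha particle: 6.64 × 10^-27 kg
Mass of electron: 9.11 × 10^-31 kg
The electron has the longer wavelength.

Using λ = h/(mv), since both particles have the same velocity, the wavelength depends only on mass.

For alpha particle: λ₁ = h/(m₁v) = 1.25 × 10^-14 m
For electron: λ₂ = h/(m₂v) = 9.14 × 10^-11 m

Since λ ∝ 1/m at constant velocity, the lighter particle has the longer wavelength.

The electron has the longer de Broglie wavelength.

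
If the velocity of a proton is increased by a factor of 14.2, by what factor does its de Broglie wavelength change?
The wavelength decreases by a factor of 14.2.

From λ = h/(mv), the wavelength is inversely proportional to velocity:

λ ∝ 1/v

If v → 14.2v, then λ → λ/14.2

When velocity is increased by a factor of 14.2, the wavelength decreases by a factor of 14.2.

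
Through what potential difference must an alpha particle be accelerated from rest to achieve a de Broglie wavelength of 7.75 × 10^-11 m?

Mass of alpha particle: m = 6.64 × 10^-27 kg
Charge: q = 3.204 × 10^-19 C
1.72 × 10^-2 V

From λ = h/√(2mqV), we solve for V:

λ² = h²/(2mqV)
V = h²/(2mqλ²)
V = (6.626 × 10^-34 J·s)² / (2 × 6.64 × 10^-27 kg × 3.204 × 10^-19 C × (7.75 × 10^-11 m)²)
V = 1.72 × 10^-2 V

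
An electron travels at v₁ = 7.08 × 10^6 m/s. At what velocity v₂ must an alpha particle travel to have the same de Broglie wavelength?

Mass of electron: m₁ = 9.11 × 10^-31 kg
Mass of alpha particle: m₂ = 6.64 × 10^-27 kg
v₂ = 9.71 × 10^2 m/s

For equal de Broglie wavelengths: λ₁ = λ₂

h/(m₁v₁) = h/(m₂v₂)
m₁v₁ = m₂v₂
v₂ = v₁ · (m₁/m₂)

v₂ = 7.08 × 10^6 m/s × (9.11 × 10^-31 kg / 6.64 × 10^-27 kg)
v₂ = 9.71 × 10^2 m/s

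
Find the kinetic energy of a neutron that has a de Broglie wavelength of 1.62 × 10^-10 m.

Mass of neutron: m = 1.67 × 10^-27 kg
5.01 × 10^-21 J (or 0.0313 eV)

From λ = h/√(2mKE), we solve for KE:

λ² = h²/(2mKE)
KE = h²/(2mλ²)
KE = (6.626 × 10^-34 J·s)² / (2 × 1.67 × 10^-27 kg × (1.62 × 10^-10 m)²)
KE = 5.01 × 10^-21 J
KE = 0.0313 eV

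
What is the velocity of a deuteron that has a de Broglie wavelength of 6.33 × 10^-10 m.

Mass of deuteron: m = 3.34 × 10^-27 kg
3.13 × 10^2 m/s

From the de Broglie relation λ = h/(mv), we solve for v:

v = h/(mλ)
v = (6.626 × 10^-34 J·s) / (3.34 × 10^-27 kg × 6.33 × 10^-10 m)
v = 3.13 × 10^2 m/s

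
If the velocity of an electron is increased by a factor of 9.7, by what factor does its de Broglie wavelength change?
The wavelength decreases by a factor of 9.7.

From λ = h/(mv), the wavelength is inversely proportional to velocity:

λ ∝ 1/v

If v → 9.7v, then λ → λ/9.7

When velocity is increased by a factor of 9.7, the wavelength decreases by a factor of 9.7.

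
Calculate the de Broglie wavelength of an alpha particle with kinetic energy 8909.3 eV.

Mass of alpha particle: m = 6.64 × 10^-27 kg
1.52 × 10^-13 m

Using λ = h/√(2mKE):

First convert KE to Joules: KE = 8909.3 eV = 1.427 × 10^-15 J

λ = h/√(2mKE)
λ = (6.626 × 10^-34 J·s) / √(2 × 6.64 × 10^-27 kg × 1.427 × 10^-15 J)
λ = 1.52 × 10^-13 m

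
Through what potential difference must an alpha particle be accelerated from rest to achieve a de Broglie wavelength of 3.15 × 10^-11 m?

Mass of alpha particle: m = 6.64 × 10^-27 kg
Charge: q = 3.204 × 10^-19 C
1.04 × 10^-1 V

From λ = h/√(2mqV), we solve for V:

λ² = h²/(2mqV)
V = h²/(2mqλ²)
V = (6.626 × 10^-34 J·s)² / (2 × 6.64 × 10^-27 kg × 3.204 × 10^-19 C × (3.15 × 10^-11 m)²)
V = 1.04 × 10^-1 V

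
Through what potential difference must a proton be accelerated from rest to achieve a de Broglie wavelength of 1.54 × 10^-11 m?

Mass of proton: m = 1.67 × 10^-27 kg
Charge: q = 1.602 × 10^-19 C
3.46 V

From λ = h/√(2mqV), we solve for V:

λ² = h²/(2mqV)
V = h²/(2mqλ²)
V = (6.626 × 10^-34 J·s)² / (2 × 1.67 × 10^-27 kg × 1.602 × 10^-19 C × (1.54 × 10^-11 m)²)
V = 3.46 V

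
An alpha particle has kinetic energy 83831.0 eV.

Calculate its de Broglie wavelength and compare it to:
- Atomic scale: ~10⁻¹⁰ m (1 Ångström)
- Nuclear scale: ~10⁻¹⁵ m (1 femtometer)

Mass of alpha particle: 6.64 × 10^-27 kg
λ = 4.96 × 10^-14 m, which is between nuclear and atomic scales.

Using λ = h/√(2mKE):

KE = 83831.0 eV = 1.343 × 10^-14 J

λ = h/√(2mKE)
λ = (6.626 × 10^-34 J·s) / √(2 × 6.64 × 10^-27 kg × 1.343 × 10^-14 J)
λ = 4.96 × 10^-14 m

Comparison:
- Atomic scale (10⁻¹⁰ m): λ is 0.0005× this size
- Nuclear scale (10⁻¹⁵ m): λ is 50× this size

The wavelength is between nuclear and atomic scales.

This wavelength is appropriate for probing atomic structure but too large for nuclear physics experiments.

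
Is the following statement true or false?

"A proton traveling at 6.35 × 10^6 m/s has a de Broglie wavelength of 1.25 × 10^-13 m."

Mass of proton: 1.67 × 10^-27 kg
False

The claim is incorrect.

Using λ = h/(mv):
λ = (6.626 × 10^-34 J·s) / (1.67 × 10^-27 kg × 6.35 × 10^6 m/s)
λ = 6.25 × 10^-14 m

The actual wavelength differs from the claimed 1.25 × 10^-13 m.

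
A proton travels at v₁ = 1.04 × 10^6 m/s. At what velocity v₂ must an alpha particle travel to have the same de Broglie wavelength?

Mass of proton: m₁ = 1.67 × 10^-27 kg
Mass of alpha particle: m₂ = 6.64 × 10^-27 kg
v₂ = 2.62 × 10^5 m/s

For equal de Broglie wavelengths: λ₁ = λ₂

h/(m₁v₁) = h/(m₂v₂)
m₁v₁ = m₂v₂
v₂ = v₁ · (m₁/m₂)

v₂ = 1.04 × 10^6 m/s × (1.67 × 10^-27 kg / 6.64 × 10^-27 kg)
v₂ = 2.62 × 10^5 m/s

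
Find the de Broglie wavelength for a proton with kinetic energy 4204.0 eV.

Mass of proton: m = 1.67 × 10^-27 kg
4.42 × 10^-13 m

Using λ = h/√(2mKE):

First convert KE to Joules: KE = 4204.0 eV = 6.736 × 10^-16 J

λ = h/√(2mKE)
λ = (6.626 × 10^-34 J·s) / √(2 × 1.67 × 10^-27 kg × 6.736 × 10^-16 J)
λ = 4.42 × 10^-13 m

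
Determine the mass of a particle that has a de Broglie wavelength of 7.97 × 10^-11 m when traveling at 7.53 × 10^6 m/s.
1.10 × 10^-30 kg

From the de Broglie relation λ = h/(mv), we solve for m:

m = h/(λv)
m = (6.626 × 10^-34 J·s) / (7.97 × 10^-11 m × 7.53 × 10^6 m/s)
m = 1.10 × 10^-30 kg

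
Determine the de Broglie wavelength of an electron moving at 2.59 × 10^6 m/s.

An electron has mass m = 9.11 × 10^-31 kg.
2.81 × 10^-10 m

Using the de Broglie relation λ = h/(mv):

λ = h/(mv)
λ = (6.626 × 10^-34 J·s) / (9.11 × 10^-31 kg × 2.59 × 10^6 m/s)
λ = 2.81 × 10^-10 m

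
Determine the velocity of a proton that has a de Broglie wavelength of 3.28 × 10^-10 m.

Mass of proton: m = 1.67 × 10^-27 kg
1.21 × 10^3 m/s

From the de Broglie relation λ = h/(mv), we solve for v:

v = h/(mλ)
v = (6.626 × 10^-34 J·s) / (1.67 × 10^-27 kg × 3.28 × 10^-10 m)
v = 1.21 × 10^3 m/s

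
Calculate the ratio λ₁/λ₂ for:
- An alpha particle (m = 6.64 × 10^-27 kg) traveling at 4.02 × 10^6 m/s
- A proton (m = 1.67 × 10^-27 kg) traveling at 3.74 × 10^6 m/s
λ₁/λ₂ = 0.234

Using λ = h/(mv):

λ₁ = h/(m₁v₁) = 2.48 × 10^-14 m
λ₂ = h/(m₂v₂) = 1.06 × 10^-13 m

Ratio λ₁/λ₂ = (m₂v₂)/(m₁v₁)
         = (1.67 × 10^-27 kg × 3.74 × 10^6 m/s) / (6.64 × 10^-27 kg × 4.02 × 10^6 m/s)
         = 0.234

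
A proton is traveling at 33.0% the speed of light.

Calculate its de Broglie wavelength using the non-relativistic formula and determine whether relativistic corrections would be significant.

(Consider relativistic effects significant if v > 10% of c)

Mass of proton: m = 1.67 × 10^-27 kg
Yes, relativistic corrections are needed.

Using the non-relativistic de Broglie formula λ = h/(mv):

v = 33.0% × c = 9.893 × 10^7 m/s

λ = h/(mv)
λ = (6.626 × 10^-34 J·s) / (1.67 × 10^-27 kg × 9.893 × 10^7 m/s)
λ = 4.01 × 10^-15 m

Since v = 33.0% of c > 10% of c, relativistic corrections ARE significant and the actual wavelength would differ from this non-relativistic estimate.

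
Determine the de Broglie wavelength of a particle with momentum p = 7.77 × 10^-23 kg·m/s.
8.53 × 10^-12 m

Using the de Broglie relation λ = h/p:

λ = h/p
λ = (6.626 × 10^-34 J·s) / (7.77 × 10^-23 kg·m/s)
λ = 8.53 × 10^-12 m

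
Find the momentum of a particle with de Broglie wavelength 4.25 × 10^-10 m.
1.56 × 10^-24 kg·m/s

From the de Broglie relation λ = h/p, we solve for p:

p = h/λ
p = (6.626 × 10^-34 J·s) / (4.25 × 10^-10 m)
p = 1.56 × 10^-24 kg·m/s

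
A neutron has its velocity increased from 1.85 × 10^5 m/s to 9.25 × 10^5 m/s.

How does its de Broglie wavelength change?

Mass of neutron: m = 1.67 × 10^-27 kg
The wavelength decreases by a factor of 5.

Using λ = h/(mv):

Initial wavelength: λ₁ = h/(mv₁) = 2.14 × 10^-12 m
Final wavelength: λ₂ = h/(mv₂) = 4.29 × 10^-13 m

Since λ ∝ 1/v, when velocity increases by a factor of 5, the wavelength decreases by a factor of 5.

λ₂/λ₁ = v₁/v₂ = 1/5

The wavelength decreases by a factor of 5.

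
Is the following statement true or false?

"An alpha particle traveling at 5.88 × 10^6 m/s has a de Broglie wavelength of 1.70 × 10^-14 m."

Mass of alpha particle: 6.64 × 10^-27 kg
True

The claim is correct.

Using λ = h/(mv):
λ = (6.626 × 10^-34 J·s) / (6.64 × 10^-27 kg × 5.88 × 10^6 m/s)
λ = 1.70 × 10^-14 m

This matches the claimed value.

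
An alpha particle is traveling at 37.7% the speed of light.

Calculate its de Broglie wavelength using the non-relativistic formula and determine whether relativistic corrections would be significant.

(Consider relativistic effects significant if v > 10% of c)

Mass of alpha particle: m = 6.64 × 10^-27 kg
Yes, relativistic corrections are needed.

Using the non-relativistic de Broglie formula λ = h/(mv):

v = 37.7% × c = 1.130 × 10^8 m/s

λ = h/(mv)
λ = (6.626 × 10^-34 J·s) / (6.64 × 10^-27 kg × 1.130 × 10^8 m/s)
λ = 8.83 × 10^-16 m

Since v = 37.7% of c > 10% of c, relativistic corrections ARE significant and the actual wavelength would differ from this non-relativistic estimate.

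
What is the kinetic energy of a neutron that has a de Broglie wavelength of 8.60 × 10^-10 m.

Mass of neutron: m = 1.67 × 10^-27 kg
1.78 × 10^-22 J (or 1.11 × 10^-3 eV)

From λ = h/√(2mKE), we solve for KE:

λ² = h²/(2mKE)
KE = h²/(2mλ²)
KE = (6.626 × 10^-34 J·s)² / (2 × 1.67 × 10^-27 kg × (8.60 × 10^-10 m)²)
KE = 1.78 × 10^-22 J
KE = 1.11 × 10^-3 eV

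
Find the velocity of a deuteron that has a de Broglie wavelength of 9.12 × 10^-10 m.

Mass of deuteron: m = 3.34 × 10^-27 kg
2.18 × 10^2 m/s

From the de Broglie relation λ = h/(mv), we solve for v:

v = h/(mλ)
v = (6.626 × 10^-34 J·s) / (3.34 × 10^-27 kg × 9.12 × 10^-10 m)
v = 2.18 × 10^2 m/s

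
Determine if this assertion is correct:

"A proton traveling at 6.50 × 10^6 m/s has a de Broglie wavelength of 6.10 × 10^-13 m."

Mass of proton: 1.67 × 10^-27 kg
False

The claim is incorrect.

Using λ = h/(mv):
λ = (6.626 × 10^-34 J·s) / (1.67 × 10^-27 kg × 6.50 × 10^6 m/s)
λ = 6.10 × 10^-14 m

The actual wavelength differs from the claimed 6.10 × 10^-13 m.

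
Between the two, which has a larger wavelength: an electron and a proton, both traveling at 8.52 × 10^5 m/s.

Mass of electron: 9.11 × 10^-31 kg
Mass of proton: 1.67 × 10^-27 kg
The electron has the longer wavelength.

Using λ = h/(mv), since both particles have the same velocity, the wavelength depends only on mass.

For electron: λ₁ = h/(m₁v) = 8.54 × 10^-10 m
For proton: λ₂ = h/(m₂v) = 4.66 × 10^-13 m

Since λ ∝ 1/m at constant velocity, the lighter particle has the longer wavelength.

The electron has the longer de Broglie wavelength.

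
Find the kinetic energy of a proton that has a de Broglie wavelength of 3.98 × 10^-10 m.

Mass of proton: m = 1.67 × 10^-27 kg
8.30 × 10^-22 J (or 5.18 × 10^-3 eV)

From λ = h/√(2mKE), we solve for KE:

λ² = h²/(2mKE)
KE = h²/(2mλ²)
KE = (6.626 × 10^-34 J·s)² / (2 × 1.67 × 10^-27 kg × (3.98 × 10^-10 m)²)
KE = 8.30 × 10^-22 J
KE = 5.18 × 10^-3 eV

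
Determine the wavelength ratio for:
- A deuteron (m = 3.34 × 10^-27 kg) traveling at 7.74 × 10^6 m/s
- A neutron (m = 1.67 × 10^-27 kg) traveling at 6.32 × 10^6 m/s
λ₁/λ₂ = 0.408

Using λ = h/(mv):

λ₁ = h/(m₁v₁) = 2.56 × 10^-14 m
λ₂ = h/(m₂v₂) = 6.28 × 10^-14 m

Ratio λ₁/λ₂ = (m₂v₂)/(m₁v₁)
         = (1.67 × 10^-27 kg × 6.32 × 10^6 m/s) / (3.34 × 10^-27 kg × 7.74 × 10^6 m/s)
         = 0.408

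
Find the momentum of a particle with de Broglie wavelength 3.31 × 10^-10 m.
2.00 × 10^-24 kg·m/s

From the de Broglie relation λ = h/p, we solve for p:

p = h/λ
p = (6.626 × 10^-34 J·s) / (3.31 × 10^-10 m)
p = 2.00 × 10^-24 kg·m/s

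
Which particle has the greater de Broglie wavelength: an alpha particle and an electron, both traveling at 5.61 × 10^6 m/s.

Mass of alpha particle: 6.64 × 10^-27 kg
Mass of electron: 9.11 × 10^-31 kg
The electron has the longer wavelength.

Using λ = h/(mv), since both particles have the same velocity, the wavelength depends only on mass.

For alpha particle: λ₁ = h/(m₁v) = 1.78 × 10^-14 m
For electron: λ₂ = h/(m₂v) = 1.30 × 10^-10 m

Since λ ∝ 1/m at constant velocity, the lighter particle has the longer wavelength.

The electron has the longer de Broglie wavelength.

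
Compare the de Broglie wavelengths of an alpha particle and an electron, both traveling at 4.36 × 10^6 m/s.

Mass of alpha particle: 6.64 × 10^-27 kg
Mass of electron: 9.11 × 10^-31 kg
The electron has the longer wavelength.

Using λ = h/(mv), since both particles have the same velocity, the wavelength depends only on mass.

For alpha particle: λ₁ = h/(m₁v) = 2.29 × 10^-14 m
For electron: λ₂ = h/(m₂v) = 1.67 × 10^-10 m

Since λ ∝ 1/m at constant velocity, the lighter particle has the longer wavelength.

The electron has the longer de Broglie wavelength.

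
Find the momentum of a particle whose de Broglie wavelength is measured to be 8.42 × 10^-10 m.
7.87 × 10^-25 kg·m/s

From the de Broglie relation λ = h/p, we solve for p:

p = h/λ
p = (6.626 × 10^-34 J·s) / (8.42 × 10^-10 m)
p = 7.87 × 10^-25 kg·m/s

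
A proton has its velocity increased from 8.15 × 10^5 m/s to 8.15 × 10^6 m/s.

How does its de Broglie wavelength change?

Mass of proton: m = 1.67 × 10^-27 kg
The wavelength decreases by a factor of 10.

Using λ = h/(mv):

Initial wavelength: λ₁ = h/(mv₁) = 4.87 × 10^-13 m
Final wavelength: λ₂ = h/(mv₂) = 4.87 × 10^-14 m

Since λ ∝ 1/v, when velocity increases by a factor of 10, the wavelength decreases by a factor of 10.

λ₂/λ₁ = v₁/v₂ = 1/10

The wavelength decreases by a factor of 10.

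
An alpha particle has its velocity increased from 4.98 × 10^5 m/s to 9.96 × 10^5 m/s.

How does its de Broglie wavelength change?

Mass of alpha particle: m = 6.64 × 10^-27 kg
The wavelength decreases by a factor of 2.

Using λ = h/(mv):

Initial wavelength: λ₁ = h/(mv₁) = 2.00 × 10^-13 m
Final wavelength: λ₂ = h/(mv₂) = 1.00 × 10^-13 m

Since λ ∝ 1/v, when velocity increases by a factor of 2, the wavelength decreases by a factor of 2.

λ₂/λ₁ = v₁/v₂ = 1/2

The wavelength decreases by a factor of 2.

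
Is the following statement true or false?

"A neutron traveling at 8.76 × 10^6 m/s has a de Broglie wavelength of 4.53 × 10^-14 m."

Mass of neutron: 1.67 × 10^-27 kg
True

The claim is correct.

Using λ = h/(mv):
λ = (6.626 × 10^-34 J·s) / (1.67 × 10^-27 kg × 8.76 × 10^6 m/s)
λ = 4.53 × 10^-14 m

This matches the claimed value.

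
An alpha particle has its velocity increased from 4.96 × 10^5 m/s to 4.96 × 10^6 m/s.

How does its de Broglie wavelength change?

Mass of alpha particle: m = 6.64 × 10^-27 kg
The wavelength decreases by a factor of 10.

Using λ = h/(mv):

Initial wavelength: λ₁ = h/(mv₁) = 2.01 × 10^-13 m
Final wavelength: λ₂ = h/(mv₂) = 2.01 × 10^-14 m

Since λ ∝ 1/v, when velocity increases by a factor of 10, the wavelength decreases by a factor of 10.

λ₂/λ₁ = v₁/v₂ = 1/10

The wavelength decreases by a factor of 10.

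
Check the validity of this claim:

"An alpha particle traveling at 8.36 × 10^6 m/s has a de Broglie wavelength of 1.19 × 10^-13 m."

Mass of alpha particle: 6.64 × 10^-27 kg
False

The claim is incorrect.

Using λ = h/(mv):
λ = (6.626 × 10^-34 J·s) / (6.64 × 10^-27 kg × 8.36 × 10^6 m/s)
λ = 1.19 × 10^-14 m

The actual wavelength differs from the claimed 1.19 × 10^-13 m.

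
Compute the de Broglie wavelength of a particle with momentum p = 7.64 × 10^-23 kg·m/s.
8.67 × 10^-12 m

Using the de Broglie relation λ = h/p:

λ = h/p
λ = (6.626 × 10^-34 J·s) / (7.64 × 10^-23 kg·m/s)
λ = 8.67 × 10^-12 m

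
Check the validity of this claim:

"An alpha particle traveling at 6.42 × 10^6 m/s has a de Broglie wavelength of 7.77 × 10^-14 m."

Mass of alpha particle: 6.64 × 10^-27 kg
False

The claim is incorrect.

Using λ = h/(mv):
λ = (6.626 × 10^-34 J·s) / (6.64 × 10^-27 kg × 6.42 × 10^6 m/s)
λ = 1.55 × 10^-14 m

The actual wavelength differs from the claimed 7.77 × 10^-14 m.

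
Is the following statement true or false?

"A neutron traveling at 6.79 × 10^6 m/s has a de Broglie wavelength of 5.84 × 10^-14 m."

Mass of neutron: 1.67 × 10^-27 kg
True

The claim is correct.

Using λ = h/(mv):
λ = (6.626 × 10^-34 J·s) / (1.67 × 10^-27 kg × 6.79 × 10^6 m/s)
λ = 5.84 × 10^-14 m

This matches the claimed value.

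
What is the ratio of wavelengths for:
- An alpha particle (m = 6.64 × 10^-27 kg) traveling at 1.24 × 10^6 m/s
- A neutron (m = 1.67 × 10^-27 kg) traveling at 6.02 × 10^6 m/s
λ₁/λ₂ = 1.22

Using λ = h/(mv):

λ₁ = h/(m₁v₁) = 8.05 × 10^-14 m
λ₂ = h/(m₂v₂) = 6.59 × 10^-14 m

Ratio λ₁/λ₂ = (m₂v₂)/(m₁v₁)
         = (1.67 × 10^-27 kg × 6.02 × 10^6 m/s) / (6.64 × 10^-27 kg × 1.24 × 10^6 m/s)
         = 1.22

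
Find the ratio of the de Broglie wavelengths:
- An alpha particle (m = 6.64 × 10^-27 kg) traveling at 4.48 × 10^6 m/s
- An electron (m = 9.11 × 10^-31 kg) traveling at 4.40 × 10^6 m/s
λ₁/λ₂ = 1.35 × 10^-4

Using λ = h/(mv):

λ₁ = h/(m₁v₁) = 2.23 × 10^-14 m
λ₂ = h/(m₂v₂) = 1.65 × 10^-10 m

Ratio λ₁/λ₂ = (m₂v₂)/(m₁v₁)
         = (9.11 × 10^-31 kg × 4.40 × 10^6 m/s) / (6.64 × 10^-27 kg × 4.48 × 10^6 m/s)
         = 1.35 × 10^-4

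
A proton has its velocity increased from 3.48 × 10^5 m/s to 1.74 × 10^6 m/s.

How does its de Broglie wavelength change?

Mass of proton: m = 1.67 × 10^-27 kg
The wavelength decreases by a factor of 5.

Using λ = h/(mv):

Initial wavelength: λ₁ = h/(mv₁) = 1.14 × 10^-12 m
Final wavelength: λ₂ = h/(mv₂) = 2.28 × 10^-13 m

Since λ ∝ 1/v, when velocity increases by a factor of 5, the wavelength decreases by a factor of 5.

λ₂/λ₁ = v₁/v₂ = 1/5

The wavelength decreases by a factor of 5.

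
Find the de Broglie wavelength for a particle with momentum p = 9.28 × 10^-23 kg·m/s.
7.14 × 10^-12 m

Using the de Broglie relation λ = h/p:

λ = h/p
λ = (6.626 × 10^-34 J·s) / (9.28 × 10^-23 kg·m/s)
λ = 7.14 × 10^-12 m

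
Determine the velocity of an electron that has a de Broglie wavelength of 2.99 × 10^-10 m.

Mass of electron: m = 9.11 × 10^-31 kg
2.43 × 10^6 m/s

From the de Broglie relation λ = h/(mv), we solve for v:

v = h/(mλ)
v = (6.626 × 10^-34 J·s) / (9.11 × 10^-31 kg × 2.99 × 10^-10 m)
v = 2.43 × 10^6 m/s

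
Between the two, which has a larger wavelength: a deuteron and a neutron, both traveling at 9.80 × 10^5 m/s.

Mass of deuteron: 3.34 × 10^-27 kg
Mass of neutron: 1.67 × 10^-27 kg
The neutron has the longer wavelength.

Using λ = h/(mv), since both particles have the same velocity, the wavelength depends only on mass.

For deuteron: λ₁ = h/(m₁v) = 2.02 × 10^-13 m
For neutron: λ₂ = h/(m₂v) = 4.05 × 10^-13 m

Since λ ∝ 1/m at constant velocity, the lighter particle has the longer wavelength.

The neutron has the longer de Broglie wavelength.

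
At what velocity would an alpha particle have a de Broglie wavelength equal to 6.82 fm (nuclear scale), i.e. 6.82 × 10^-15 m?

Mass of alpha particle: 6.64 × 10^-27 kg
1.46 × 10^7 m/s

From λ = h/(mv), solve for v:

v = h/(mλ)
v = (6.626 × 10^-34 J·s) / (6.64 × 10^-27 kg × 6.82 × 10^-15 m)
v = 1.46 × 10^7 m/s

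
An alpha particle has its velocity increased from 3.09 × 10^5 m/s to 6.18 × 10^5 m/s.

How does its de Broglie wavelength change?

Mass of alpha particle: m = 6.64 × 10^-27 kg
The wavelength decreases by a factor of 2.

Using λ = h/(mv):

Initial wavelength: λ₁ = h/(mv₁) = 3.23 × 10^-13 m
Final wavelength: λ₂ = h/(mv₂) = 1.61 × 10^-13 m

Since λ ∝ 1/v, when velocity increases by a factor of 2, the wavelength decreases by a factor of 2.

λ₂/λ₁ = v₁/v₂ = 1/2

The wavelength decreases by a factor of 2.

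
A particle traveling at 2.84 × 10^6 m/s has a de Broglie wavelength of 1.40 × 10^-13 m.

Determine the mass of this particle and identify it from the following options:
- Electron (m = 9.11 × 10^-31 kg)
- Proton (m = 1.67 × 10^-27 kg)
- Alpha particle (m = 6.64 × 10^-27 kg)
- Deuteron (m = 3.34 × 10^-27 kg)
The particle is a proton.

From λ = h/(mv), solve for mass:

m = h/(λv)
m = (6.626 × 10^-34 J·s) / (1.40 × 10^-13 m × 2.84 × 10^6 m/s)
m = 1.67 × 10^-27 kg

Comparing with the listed masses, this is closest to a proton.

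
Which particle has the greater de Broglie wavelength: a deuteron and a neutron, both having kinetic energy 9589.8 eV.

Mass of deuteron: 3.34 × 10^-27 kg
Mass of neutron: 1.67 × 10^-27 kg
The neutron has the longer wavelength.

Using λ = h/√(2mKE):

For deuteron: λ₁ = h/√(2m₁KE) = 2.07 × 10^-13 m
For neutron: λ₂ = h/√(2m₂KE) = 2.92 × 10^-13 m

Since λ ∝ 1/√m at constant kinetic energy, the lighter particle has the longer wavelength.

The neutron has the longer de Broglie wavelength.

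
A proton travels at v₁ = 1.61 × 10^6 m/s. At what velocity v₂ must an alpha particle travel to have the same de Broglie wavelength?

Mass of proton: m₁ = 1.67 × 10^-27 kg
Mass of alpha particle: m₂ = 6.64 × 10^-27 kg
v₂ = 4.05 × 10^5 m/s

For equal de Broglie wavelengths: λ₁ = λ₂

h/(m₁v₁) = h/(m₂v₂)
m₁v₁ = m₂v₂
v₂ = v₁ · (m₁/m₂)

v₂ = 1.61 × 10^6 m/s × (1.67 × 10^-27 kg / 6.64 × 10^-27 kg)
v₂ = 4.05 × 10^5 m/s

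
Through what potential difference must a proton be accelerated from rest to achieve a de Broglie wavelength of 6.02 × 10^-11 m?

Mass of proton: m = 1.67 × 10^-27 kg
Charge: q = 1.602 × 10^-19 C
2.26 × 10^-1 V

From λ = h/√(2mqV), we solve for V:

λ² = h²/(2mqV)
V = h²/(2mqλ²)
V = (6.626 × 10^-34 J·s)² / (2 × 1.67 × 10^-27 kg × 1.602 × 10^-19 C × (6.02 × 10^-11 m)²)
V = 2.26 × 10^-1 V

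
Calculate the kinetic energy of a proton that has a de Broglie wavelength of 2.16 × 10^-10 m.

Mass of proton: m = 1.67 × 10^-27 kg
2.82 × 10^-21 J (or 0.0176 eV)

From λ = h/√(2mKE), we solve for KE:

λ² = h²/(2mKE)
KE = h²/(2mλ²)
KE = (6.626 × 10^-34 J·s)² / (2 × 1.67 × 10^-27 kg × (2.16 × 10^-10 m)²)
KE = 2.82 × 10^-21 J
KE = 0.0176 eV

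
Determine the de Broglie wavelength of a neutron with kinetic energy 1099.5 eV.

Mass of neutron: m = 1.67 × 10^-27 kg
8.64 × 10^-13 m

Using λ = h/√(2mKE):

First convert KE to Joules: KE = 1099.5 eV = 1.762 × 10^-16 J

λ = h/√(2mKE)
λ = (6.626 × 10^-34 J·s) / √(2 × 1.67 × 10^-27 kg × 1.762 × 10^-16 J)
λ = 8.64 × 10^-13 m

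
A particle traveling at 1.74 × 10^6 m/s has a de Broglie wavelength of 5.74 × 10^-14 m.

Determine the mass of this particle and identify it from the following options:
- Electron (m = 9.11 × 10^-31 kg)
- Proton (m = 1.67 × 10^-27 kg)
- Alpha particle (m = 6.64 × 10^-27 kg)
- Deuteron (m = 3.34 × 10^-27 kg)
The particle is an alpha particle.

From λ = h/(mv), solve for mass:

m = h/(λv)
m = (6.626 × 10^-34 J·s) / (5.74 × 10^-14 m × 1.74 × 10^6 m/s)
m = 6.63 × 10^-27 kg

Comparing with the listed masses, this is closest to an alpha particle.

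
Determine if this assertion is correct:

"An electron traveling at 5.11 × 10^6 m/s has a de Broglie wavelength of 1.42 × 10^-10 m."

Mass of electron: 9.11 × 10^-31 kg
True

The claim is correct.

Using λ = h/(mv):
λ = (6.626 × 10^-34 J·s) / (9.11 × 10^-31 kg × 5.11 × 10^6 m/s)
λ = 1.42 × 10^-10 m

This matches the claimed value.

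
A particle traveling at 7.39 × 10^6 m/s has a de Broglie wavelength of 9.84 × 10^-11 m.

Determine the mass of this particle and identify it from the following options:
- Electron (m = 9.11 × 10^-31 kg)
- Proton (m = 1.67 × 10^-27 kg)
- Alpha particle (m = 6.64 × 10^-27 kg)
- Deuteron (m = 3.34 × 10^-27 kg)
The particle is an electron.

From λ = h/(mv), solve for mass:

m = h/(λv)
m = (6.626 × 10^-34 J·s) / (9.84 × 10^-11 m × 7.39 × 10^6 m/s)
m = 9.11 × 10^-31 kg

Comparing with the listed masses, this is closest to an electron.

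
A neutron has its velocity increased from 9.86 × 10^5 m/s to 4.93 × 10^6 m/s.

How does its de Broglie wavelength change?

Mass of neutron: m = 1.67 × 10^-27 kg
The wavelength decreases by a factor of 5.

Using λ = h/(mv):

Initial wavelength: λ₁ = h/(mv₁) = 4.02 × 10^-13 m
Final wavelength: λ₂ = h/(mv₂) = 8.05 × 10^-14 m

Since λ ∝ 1/v, when velocity increases by a factor of 5, the wavelength decreases by a factor of 5.

λ₂/λ₁ = v₁/v₂ = 1/5

The wavelength decreases by a factor of 5.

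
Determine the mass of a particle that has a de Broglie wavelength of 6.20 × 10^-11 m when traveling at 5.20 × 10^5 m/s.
2.06 × 10^-29 kg

From the de Broglie relation λ = h/(mv), we solve for m:

m = h/(λv)
m = (6.626 × 10^-34 J·s) / (6.20 × 10^-11 m × 5.20 × 10^5 m/s)
m = 2.06 × 10^-29 kg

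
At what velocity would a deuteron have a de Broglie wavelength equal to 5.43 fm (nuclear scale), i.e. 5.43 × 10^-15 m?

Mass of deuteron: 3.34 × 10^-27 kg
3.65 × 10^7 m/s

From λ = h/(mv), solve for v:

v = h/(mλ)
v = (6.626 × 10^-34 J·s) / (3.34 × 10^-27 kg × 5.43 × 10^-15 m)
v = 3.65 × 10^7 m/s

Note: This velocity is 12.2% of the speed of light, so relativistic corrections would be needed for a more accurate calculation.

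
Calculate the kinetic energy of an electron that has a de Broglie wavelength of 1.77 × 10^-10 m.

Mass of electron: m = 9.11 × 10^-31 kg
7.69 × 10^-18 J (or 48.0 eV)

From λ = h/√(2mKE), we solve for KE:

λ² = h²/(2mKE)
KE = h²/(2mλ²)
KE = (6.626 × 10^-34 J·s)² / (2 × 9.11 × 10^-31 kg × (1.77 × 10^-10 m)²)
KE = 7.69 × 10^-18 J
KE = 48.0 eV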